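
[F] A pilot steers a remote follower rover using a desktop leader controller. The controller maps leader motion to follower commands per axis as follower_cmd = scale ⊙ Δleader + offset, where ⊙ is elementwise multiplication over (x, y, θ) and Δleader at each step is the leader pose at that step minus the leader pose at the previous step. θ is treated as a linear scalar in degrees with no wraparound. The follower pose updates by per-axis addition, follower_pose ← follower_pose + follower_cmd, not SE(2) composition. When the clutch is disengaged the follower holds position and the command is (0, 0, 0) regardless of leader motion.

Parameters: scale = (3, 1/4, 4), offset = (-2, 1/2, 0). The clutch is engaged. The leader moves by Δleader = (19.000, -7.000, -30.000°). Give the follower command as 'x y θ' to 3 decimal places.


axis x: 3·19.000 + -2 = 55.000
axis y: 1/4·-7.000 + 1/2 = -1.250
axis θ: 4·-30.000 + 0 = -120.000

55.000 -1.250 -120.000


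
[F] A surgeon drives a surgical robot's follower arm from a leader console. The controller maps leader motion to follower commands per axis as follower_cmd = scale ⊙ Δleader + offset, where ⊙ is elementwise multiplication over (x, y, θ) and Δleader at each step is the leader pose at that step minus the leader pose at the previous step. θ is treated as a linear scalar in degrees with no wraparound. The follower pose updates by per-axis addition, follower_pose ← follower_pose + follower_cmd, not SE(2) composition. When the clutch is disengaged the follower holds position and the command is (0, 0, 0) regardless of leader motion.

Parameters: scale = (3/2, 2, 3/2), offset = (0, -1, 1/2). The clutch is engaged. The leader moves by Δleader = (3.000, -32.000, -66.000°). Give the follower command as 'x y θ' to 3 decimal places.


4.500 -65.000 -98.500

axis x: 3/2·3.000 + 0 = 4.500
axis y: 2·-32.000 + -1 = -65.000
axis θ: 3/2·-66.000 + 1/2 = -98.500


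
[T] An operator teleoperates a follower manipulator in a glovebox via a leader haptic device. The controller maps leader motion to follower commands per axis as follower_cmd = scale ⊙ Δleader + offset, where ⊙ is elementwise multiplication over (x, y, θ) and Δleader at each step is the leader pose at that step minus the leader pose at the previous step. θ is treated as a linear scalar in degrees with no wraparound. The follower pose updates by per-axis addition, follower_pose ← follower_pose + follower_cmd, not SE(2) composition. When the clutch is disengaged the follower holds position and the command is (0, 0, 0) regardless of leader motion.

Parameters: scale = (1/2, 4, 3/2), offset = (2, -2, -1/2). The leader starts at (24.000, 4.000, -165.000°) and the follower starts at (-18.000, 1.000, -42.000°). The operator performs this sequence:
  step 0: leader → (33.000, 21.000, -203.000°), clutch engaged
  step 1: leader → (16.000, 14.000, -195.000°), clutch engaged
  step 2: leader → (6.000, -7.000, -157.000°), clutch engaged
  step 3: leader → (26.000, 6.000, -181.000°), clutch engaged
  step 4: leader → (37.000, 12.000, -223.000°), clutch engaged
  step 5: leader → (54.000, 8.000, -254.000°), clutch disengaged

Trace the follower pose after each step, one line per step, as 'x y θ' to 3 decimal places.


step 0: Δleader=(9.000, 17.000, -38.000°), engaged; cmd=(6.500, 66.000, -57.500°) → follower=(-11.500, 67.000, -99.500°)
step 1: Δleader=(-17.000, -7.000, 8.000°), engaged; cmd=(-6.500, -30.000, 11.500°) → follower=(-18.000, 37.000, -88.000°)
step 2: Δleader=(-10.000, -21.000, 38.000°), engaged; cmd=(-3.000, -86.000, 56.500°) → follower=(-21.000, -49.000, -31.500°)
step 3: Δleader=(20.000, 13.000, -24.000°), engaged; cmd=(12.000, 50.000, -36.500°) → follower=(-9.000, 1.000, -68.000°)
step 4: Δleader=(11.000, 6.000, -42.000°), engaged; cmd=(7.500, 22.000, -63.500°) → follower=(-1.500, 23.000, -131.500°)
step 5: Δleader=(17.000, -4.000, -31.000°), disengaged; cmd=(0,0,0) → follower holds at (-1.500, 23.000, -131.500°)

-11.500 67.000 -99.500
-18.000 37.000 -88.000
-21.000 -49.000 -31.500
-9.000 1.000 -68.000
-1.500 23.000 -131.500
-1.500 23.000 -131.500


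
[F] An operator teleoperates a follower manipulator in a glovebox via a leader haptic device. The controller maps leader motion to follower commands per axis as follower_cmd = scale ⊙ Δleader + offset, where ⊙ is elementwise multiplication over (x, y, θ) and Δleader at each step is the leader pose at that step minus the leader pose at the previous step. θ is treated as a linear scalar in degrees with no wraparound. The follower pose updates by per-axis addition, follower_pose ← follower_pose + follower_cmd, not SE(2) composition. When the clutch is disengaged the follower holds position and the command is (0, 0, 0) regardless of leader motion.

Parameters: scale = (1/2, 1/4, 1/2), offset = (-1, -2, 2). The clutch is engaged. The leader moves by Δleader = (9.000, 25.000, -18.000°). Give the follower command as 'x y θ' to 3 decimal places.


3.500 4.250 -7.000

axis x: 1/2·9.000 + -1 = 3.500
axis y: 1/4·25.000 + -2 = 4.250
axis θ: 1/2·-18.000 + 2 = -7.000


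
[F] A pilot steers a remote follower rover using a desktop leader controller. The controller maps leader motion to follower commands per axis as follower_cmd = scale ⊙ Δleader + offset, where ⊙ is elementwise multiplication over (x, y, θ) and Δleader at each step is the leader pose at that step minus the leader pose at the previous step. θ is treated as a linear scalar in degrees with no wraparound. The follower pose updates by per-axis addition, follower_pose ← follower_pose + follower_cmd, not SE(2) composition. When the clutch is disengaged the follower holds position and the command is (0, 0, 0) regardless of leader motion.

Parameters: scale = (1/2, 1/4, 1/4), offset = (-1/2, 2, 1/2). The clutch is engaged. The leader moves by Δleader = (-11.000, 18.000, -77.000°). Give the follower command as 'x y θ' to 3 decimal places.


-6.000 6.500 -18.750

axis x: 1/2·-11.000 + -1/2 = -6.000
axis y: 1/4·18.000 + 2 = 6.500
axis θ: 1/4·-77.000 + 1/2 = -18.750


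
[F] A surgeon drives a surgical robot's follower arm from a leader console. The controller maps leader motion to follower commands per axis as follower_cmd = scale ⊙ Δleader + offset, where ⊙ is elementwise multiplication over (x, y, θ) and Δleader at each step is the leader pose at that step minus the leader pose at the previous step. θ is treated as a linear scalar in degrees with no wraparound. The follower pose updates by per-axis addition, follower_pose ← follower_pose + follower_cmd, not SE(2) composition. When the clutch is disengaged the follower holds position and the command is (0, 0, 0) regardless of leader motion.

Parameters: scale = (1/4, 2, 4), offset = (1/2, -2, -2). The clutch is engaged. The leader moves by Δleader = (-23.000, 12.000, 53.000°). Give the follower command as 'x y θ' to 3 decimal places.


axis x: 1/4·-23.000 + 1/2 = -5.250
axis y: 2·12.000 + -2 = 22.000
axis θ: 4·53.000 + -2 = 210.000

-5.250 22.000 210.000


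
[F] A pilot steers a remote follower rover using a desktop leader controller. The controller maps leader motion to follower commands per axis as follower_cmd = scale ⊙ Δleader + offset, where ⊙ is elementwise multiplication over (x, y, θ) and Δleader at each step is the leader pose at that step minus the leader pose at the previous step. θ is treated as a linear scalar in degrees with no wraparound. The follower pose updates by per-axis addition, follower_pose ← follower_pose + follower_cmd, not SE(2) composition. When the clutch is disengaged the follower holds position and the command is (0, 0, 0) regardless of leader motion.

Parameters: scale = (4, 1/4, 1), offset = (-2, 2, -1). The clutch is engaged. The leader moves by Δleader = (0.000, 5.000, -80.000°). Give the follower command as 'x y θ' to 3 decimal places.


axis x: 4·0.000 + -2 = -2.000
axis y: 1/4·5.000 + 2 = 3.250
axis θ: 1·-80.000 + -1 = -81.000

-2.000 3.250 -81.000


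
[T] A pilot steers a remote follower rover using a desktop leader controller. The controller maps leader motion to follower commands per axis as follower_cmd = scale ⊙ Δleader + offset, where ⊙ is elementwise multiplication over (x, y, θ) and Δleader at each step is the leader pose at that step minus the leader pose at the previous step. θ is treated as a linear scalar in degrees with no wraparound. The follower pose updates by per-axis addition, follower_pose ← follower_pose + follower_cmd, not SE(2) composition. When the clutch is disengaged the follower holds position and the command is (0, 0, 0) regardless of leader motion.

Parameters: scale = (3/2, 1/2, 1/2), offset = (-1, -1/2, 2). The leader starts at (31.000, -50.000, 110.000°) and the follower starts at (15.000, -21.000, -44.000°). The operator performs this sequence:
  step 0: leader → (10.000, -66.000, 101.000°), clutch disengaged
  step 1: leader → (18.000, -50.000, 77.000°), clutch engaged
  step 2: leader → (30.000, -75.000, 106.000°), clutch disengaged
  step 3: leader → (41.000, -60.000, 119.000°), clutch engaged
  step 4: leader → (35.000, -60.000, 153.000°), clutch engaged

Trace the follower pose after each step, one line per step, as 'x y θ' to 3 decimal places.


step 0: Δleader=(-21.000, -16.000, -9.000°), disengaged; cmd=(0,0,0) → follower holds at (15.000, -21.000, -44.000°)
step 1: Δleader=(8.000, 16.000, -24.000°), engaged; cmd=(11.000, 7.500, -10.000°) → follower=(26.000, -13.500, -54.000°)
step 2: Δleader=(12.000, -25.000, 29.000°), disengaged; cmd=(0,0,0) → follower holds at (26.000, -13.500, -54.000°)
step 3: Δleader=(11.000, 15.000, 13.000°), engaged; cmd=(15.500, 7.000, 8.500°) → follower=(41.500, -6.500, -45.500°)
step 4: Δleader=(-6.000, 0.000, 34.000°), engaged; cmd=(-10.000, -0.500, 19.000°) → follower=(31.500, -7.000, -26.500°)

15.000 -21.000 -44.000
26.000 -13.500 -54.000
26.000 -13.500 -54.000
41.500 -6.500 -45.500
31.500 -7.000 -26.500


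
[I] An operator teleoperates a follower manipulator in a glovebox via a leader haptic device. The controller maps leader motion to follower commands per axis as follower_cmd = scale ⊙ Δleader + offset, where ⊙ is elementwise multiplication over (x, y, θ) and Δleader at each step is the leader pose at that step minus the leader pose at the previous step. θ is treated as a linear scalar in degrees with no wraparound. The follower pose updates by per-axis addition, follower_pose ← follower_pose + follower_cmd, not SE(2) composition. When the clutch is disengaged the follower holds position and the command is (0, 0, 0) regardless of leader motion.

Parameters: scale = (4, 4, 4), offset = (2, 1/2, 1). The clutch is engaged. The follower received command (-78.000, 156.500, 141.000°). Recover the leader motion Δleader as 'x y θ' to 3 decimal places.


axis x: (-78.000 − 2) / (4) = -20.000
axis y: (156.500 − 1/2) / (4) = 39.000
axis θ: (141.000 − 1) / (4) = 35.000

-20.000 39.000 35.000


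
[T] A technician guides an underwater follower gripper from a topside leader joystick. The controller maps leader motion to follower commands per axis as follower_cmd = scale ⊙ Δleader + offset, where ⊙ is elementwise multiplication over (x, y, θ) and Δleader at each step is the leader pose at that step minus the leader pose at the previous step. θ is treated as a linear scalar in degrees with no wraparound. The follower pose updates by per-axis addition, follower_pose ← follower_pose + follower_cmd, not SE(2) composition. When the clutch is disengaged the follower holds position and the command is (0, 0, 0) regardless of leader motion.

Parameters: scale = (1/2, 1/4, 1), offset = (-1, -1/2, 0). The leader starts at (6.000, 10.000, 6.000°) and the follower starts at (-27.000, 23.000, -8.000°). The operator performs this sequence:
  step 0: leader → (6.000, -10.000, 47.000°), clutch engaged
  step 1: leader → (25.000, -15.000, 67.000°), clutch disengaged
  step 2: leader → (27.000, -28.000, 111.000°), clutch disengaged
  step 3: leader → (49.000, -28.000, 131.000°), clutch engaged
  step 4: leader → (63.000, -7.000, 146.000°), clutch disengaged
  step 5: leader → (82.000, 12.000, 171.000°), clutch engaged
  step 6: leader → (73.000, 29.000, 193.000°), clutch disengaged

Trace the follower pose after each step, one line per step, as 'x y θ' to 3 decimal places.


step 0: Δleader=(0.000, -20.000, 41.000°), engaged; cmd=(-1.000, -5.500, 41.000°) → follower=(-28.000, 17.500, 33.000°)
step 1: Δleader=(19.000, -5.000, 20.000°), disengaged; cmd=(0,0,0) → follower holds at (-28.000, 17.500, 33.000°)
step 2: Δleader=(2.000, -13.000, 44.000°), disengaged; cmd=(0,0,0) → follower holds at (-28.000, 17.500, 33.000°)
step 3: Δleader=(22.000, 0.000, 20.000°), engaged; cmd=(10.000, -0.500, 20.000°) → follower=(-18.000, 17.000, 53.000°)
step 4: Δleader=(14.000, 21.000, 15.000°), disengaged; cmd=(0,0,0) → follower holds at (-18.000, 17.000, 53.000°)
step 5: Δleader=(19.000, 19.000, 25.000°), engaged; cmd=(8.500, 4.250, 25.000°) → follower=(-9.500, 21.250, 78.000°)
step 6: Δleader=(-9.000, 17.000, 22.000°), disengaged; cmd=(0,0,0) → follower holds at (-9.500, 21.250, 78.000°)

-28.000 17.500 33.000
-28.000 17.500 33.000
-28.000 17.500 33.000
-18.000 17.000 53.000
-18.000 17.000 53.000
-9.500 21.250 78.000
-9.500 21.250 78.000


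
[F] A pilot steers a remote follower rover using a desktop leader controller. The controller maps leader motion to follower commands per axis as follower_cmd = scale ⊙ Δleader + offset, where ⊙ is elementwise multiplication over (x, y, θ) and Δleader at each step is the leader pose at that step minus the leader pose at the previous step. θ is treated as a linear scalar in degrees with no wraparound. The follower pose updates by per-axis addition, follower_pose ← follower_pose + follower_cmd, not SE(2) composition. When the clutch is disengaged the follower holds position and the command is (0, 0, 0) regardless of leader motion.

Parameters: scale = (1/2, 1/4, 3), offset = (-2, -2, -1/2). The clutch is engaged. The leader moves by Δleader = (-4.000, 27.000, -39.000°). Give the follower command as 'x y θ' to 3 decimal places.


-4.000 4.750 -117.500

axis x: 1/2·-4.000 + -2 = -4.000
axis y: 1/4·27.000 + -2 = 4.750
axis θ: 3·-39.000 + -1/2 = -117.500


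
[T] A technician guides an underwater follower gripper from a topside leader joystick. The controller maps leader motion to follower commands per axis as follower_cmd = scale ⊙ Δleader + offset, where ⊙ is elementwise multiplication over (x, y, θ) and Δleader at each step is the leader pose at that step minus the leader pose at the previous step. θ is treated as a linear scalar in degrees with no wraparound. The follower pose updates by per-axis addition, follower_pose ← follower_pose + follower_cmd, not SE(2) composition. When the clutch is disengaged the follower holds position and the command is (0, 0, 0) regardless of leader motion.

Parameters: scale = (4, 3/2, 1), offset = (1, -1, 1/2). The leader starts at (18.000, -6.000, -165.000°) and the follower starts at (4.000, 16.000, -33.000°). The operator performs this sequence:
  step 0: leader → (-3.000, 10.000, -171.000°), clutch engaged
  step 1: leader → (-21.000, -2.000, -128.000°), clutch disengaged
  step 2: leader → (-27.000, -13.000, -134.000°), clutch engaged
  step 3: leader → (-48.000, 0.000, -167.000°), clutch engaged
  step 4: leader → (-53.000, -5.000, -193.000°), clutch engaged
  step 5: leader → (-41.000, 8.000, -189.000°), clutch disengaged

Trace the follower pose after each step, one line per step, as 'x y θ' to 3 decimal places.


-79.000 39.000 -38.500
-79.000 39.000 -38.500
-102.000 21.500 -44.000
-185.000 40.000 -76.500
-204.000 31.500 -102.000
-204.000 31.500 -102.000

step 0: Δleader=(-21.000, 16.000, -6.000°), engaged; cmd=(-83.000, 23.000, -5.500°) → follower=(-79.000, 39.000, -38.500°)
step 1: Δleader=(-18.000, -12.000, 43.000°), disengaged; cmd=(0,0,0) → follower holds at (-79.000, 39.000, -38.500°)
step 2: Δleader=(-6.000, -11.000, -6.000°), engaged; cmd=(-23.000, -17.500, -5.500°) → follower=(-102.000, 21.500, -44.000°)
step 3: Δleader=(-21.000, 13.000, -33.000°), engaged; cmd=(-83.000, 18.500, -32.500°) → follower=(-185.000, 40.000, -76.500°)
step 4: Δleader=(-5.000, -5.000, -26.000°), engaged; cmd=(-19.000, -8.500, -25.500°) → follower=(-204.000, 31.500, -102.000°)
step 5: Δleader=(12.000, 13.000, 4.000°), disengaged; cmd=(0,0,0) → follower holds at (-204.000, 31.500, -102.000°)


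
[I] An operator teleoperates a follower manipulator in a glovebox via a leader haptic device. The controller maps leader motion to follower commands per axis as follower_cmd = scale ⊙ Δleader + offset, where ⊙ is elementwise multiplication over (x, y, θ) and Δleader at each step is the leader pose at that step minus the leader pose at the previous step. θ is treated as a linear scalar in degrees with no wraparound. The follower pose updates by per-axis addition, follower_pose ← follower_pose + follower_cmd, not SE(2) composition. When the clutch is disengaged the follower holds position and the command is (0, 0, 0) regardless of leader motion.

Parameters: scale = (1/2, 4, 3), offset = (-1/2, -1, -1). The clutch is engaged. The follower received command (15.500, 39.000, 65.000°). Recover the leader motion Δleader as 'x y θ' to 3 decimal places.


axis x: (15.500 − -1/2) / (1/2) = 32.000
axis y: (39.000 − -1) / (4) = 10.000
axis θ: (65.000 − -1) / (3) = 22.000

32.000 10.000 22.000


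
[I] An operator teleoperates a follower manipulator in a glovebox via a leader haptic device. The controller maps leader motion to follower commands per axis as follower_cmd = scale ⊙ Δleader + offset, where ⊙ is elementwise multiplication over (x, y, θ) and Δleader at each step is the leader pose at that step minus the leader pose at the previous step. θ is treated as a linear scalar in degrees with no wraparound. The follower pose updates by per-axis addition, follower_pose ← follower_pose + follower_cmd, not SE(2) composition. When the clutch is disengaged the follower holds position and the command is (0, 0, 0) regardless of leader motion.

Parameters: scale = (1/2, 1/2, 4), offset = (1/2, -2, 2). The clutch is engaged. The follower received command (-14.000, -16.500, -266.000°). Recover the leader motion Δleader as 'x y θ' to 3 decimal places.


axis x: (-14.000 − 1/2) / (1/2) = -29.000
axis y: (-16.500 − -2) / (1/2) = -29.000
axis θ: (-266.000 − 2) / (4) = -67.000

-29.000 -29.000 -67.000


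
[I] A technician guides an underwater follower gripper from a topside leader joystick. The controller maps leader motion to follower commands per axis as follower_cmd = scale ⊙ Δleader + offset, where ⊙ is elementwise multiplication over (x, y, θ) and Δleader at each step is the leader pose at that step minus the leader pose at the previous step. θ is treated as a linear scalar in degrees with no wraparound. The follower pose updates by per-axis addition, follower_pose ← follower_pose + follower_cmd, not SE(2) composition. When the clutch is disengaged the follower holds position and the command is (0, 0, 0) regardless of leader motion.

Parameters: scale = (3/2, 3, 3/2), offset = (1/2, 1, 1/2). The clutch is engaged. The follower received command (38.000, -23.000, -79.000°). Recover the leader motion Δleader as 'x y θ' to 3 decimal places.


25.000 -8.000 -53.000

axis x: (38.000 − 1/2) / (3/2) = 25.000
axis y: (-23.000 − 1) / (3) = -8.000
axis θ: (-79.000 − 1/2) / (3/2) = -53.000


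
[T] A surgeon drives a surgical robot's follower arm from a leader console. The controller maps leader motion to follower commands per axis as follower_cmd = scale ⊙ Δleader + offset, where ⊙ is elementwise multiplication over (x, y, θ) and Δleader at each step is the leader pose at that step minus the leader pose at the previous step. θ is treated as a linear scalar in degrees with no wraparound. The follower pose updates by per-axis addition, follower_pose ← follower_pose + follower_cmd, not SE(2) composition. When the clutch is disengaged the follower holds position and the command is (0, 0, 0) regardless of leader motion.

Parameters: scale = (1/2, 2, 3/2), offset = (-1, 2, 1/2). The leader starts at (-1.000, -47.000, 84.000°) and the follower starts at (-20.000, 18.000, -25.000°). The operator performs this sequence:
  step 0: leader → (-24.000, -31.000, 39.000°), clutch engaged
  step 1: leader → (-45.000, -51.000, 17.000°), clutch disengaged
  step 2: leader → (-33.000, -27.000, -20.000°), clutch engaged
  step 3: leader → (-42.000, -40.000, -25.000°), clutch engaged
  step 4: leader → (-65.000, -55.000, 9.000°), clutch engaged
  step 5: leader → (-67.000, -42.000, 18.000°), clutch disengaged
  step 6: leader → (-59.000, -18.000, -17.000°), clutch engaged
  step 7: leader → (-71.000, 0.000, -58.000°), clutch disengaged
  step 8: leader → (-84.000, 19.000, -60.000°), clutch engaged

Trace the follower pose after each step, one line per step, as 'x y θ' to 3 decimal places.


step 0: Δleader=(-23.000, 16.000, -45.000°), engaged; cmd=(-12.500, 34.000, -67.000°) → follower=(-32.500, 52.000, -92.000°)
step 1: Δleader=(-21.000, -20.000, -22.000°), disengaged; cmd=(0,0,0) → follower holds at (-32.500, 52.000, -92.000°)
step 2: Δleader=(12.000, 24.000, -37.000°), engaged; cmd=(5.000, 50.000, -55.000°) → follower=(-27.500, 102.000, -147.000°)
step 3: Δleader=(-9.000, -13.000, -5.000°), engaged; cmd=(-5.500, -24.000, -7.000°) → follower=(-33.000, 78.000, -154.000°)
step 4: Δleader=(-23.000, -15.000, 34.000°), engaged; cmd=(-12.500, -28.000, 51.500°) → follower=(-45.500, 50.000, -102.500°)
step 5: Δleader=(-2.000, 13.000, 9.000°), disengaged; cmd=(0,0,0) → follower holds at (-45.500, 50.000, -102.500°)
step 6: Δleader=(8.000, 24.000, -35.000°), engaged; cmd=(3.000, 50.000, -52.000°) → follower=(-42.500, 100.000, -154.500°)
step 7: Δleader=(-12.000, 18.000, -41.000°), disengaged; cmd=(0,0,0) → follower holds at (-42.500, 100.000, -154.500°)
step 8: Δleader=(-13.000, 19.000, -2.000°), engaged; cmd=(-7.500, 40.000, -2.500°) → follower=(-50.000, 140.000, -157.000°)

-32.500 52.000 -92.000
-32.500 52.000 -92.000
-27.500 102.000 -147.000
-33.000 78.000 -154.000
-45.500 50.000 -102.500
-45.500 50.000 -102.500
-42.500 100.000 -154.500
-42.500 100.000 -154.500
-50.000 140.000 -157.000


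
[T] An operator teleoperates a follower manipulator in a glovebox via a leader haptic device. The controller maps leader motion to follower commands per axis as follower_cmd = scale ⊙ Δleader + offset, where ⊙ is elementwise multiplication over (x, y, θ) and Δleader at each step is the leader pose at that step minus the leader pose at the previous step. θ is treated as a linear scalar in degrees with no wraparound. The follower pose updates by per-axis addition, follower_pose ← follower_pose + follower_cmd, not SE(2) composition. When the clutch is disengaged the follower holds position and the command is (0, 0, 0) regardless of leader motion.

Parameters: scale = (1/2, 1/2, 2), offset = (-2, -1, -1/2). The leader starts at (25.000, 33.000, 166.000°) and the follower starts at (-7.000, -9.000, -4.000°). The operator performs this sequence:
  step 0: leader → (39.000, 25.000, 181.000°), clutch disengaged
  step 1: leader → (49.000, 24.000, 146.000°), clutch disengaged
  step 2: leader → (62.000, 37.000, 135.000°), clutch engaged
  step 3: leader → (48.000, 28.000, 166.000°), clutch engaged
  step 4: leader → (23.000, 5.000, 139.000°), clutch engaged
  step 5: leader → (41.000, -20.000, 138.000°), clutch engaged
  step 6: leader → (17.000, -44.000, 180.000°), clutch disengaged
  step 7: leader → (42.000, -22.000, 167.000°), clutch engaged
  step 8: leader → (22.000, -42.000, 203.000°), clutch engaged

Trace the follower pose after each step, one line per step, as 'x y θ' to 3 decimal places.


step 0: Δleader=(14.000, -8.000, 15.000°), disengaged; cmd=(0,0,0) → follower holds at (-7.000, -9.000, -4.000°)
step 1: Δleader=(10.000, -1.000, -35.000°), disengaged; cmd=(0,0,0) → follower holds at (-7.000, -9.000, -4.000°)
step 2: Δleader=(13.000, 13.000, -11.000°), engaged; cmd=(4.500, 5.500, -22.500°) → follower=(-2.500, -3.500, -26.500°)
step 3: Δleader=(-14.000, -9.000, 31.000°), engaged; cmd=(-9.000, -5.500, 61.500°) → follower=(-11.500, -9.000, 35.000°)
step 4: Δleader=(-25.000, -23.000, -27.000°), engaged; cmd=(-14.500, -12.500, -54.500°) → follower=(-26.000, -21.500, -19.500°)
step 5: Δleader=(18.000, -25.000, -1.000°), engaged; cmd=(7.000, -13.500, -2.500°) → follower=(-19.000, -35.000, -22.000°)
step 6: Δleader=(-24.000, -24.000, 42.000°), disengaged; cmd=(0,0,0) → follower holds at (-19.000, -35.000, -22.000°)
step 7: Δleader=(25.000, 22.000, -13.000°), engaged; cmd=(10.500, 10.000, -26.500°) → follower=(-8.500, -25.000, -48.500°)
step 8: Δleader=(-20.000, -20.000, 36.000°), engaged; cmd=(-12.000, -11.000, 71.500°) → follower=(-20.500, -36.000, 23.000°)

-7.000 -9.000 -4.000
-7.000 -9.000 -4.000
-2.500 -3.500 -26.500
-11.500 -9.000 35.000
-26.000 -21.500 -19.500
-19.000 -35.000 -22.000
-19.000 -35.000 -22.000
-8.500 -25.000 -48.500
-20.500 -36.000 23.000


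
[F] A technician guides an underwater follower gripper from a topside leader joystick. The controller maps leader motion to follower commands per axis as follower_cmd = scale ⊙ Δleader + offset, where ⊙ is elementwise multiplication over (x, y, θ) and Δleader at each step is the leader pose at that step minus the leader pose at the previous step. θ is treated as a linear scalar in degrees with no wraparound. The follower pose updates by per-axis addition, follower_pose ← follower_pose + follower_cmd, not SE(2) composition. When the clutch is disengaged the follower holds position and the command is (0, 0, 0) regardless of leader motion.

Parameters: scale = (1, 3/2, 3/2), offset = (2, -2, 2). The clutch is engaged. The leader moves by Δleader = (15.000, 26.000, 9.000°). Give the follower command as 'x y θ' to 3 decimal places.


axis x: 1·15.000 + 2 = 17.000
axis y: 3/2·26.000 + -2 = 37.000
axis θ: 3/2·9.000 + 2 = 15.500

17.000 37.000 15.500


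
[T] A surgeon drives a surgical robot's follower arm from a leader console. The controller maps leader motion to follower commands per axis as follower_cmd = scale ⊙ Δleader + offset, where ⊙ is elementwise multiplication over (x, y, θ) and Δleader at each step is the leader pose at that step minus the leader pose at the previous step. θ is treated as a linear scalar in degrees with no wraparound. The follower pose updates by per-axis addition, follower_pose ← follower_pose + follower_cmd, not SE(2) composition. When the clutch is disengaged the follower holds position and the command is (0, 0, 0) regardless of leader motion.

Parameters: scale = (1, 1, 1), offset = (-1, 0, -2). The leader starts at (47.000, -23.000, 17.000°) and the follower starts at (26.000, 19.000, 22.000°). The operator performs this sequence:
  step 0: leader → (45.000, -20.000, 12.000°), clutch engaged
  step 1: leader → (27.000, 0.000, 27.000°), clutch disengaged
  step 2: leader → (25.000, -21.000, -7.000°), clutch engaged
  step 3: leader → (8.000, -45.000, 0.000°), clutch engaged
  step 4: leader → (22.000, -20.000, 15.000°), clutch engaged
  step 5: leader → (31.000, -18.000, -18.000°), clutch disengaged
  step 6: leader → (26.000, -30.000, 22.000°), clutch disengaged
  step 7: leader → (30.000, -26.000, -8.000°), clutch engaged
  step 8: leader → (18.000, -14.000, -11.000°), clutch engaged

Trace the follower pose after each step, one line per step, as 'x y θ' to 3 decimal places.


23.000 22.000 15.000
23.000 22.000 15.000
20.000 1.000 -21.000
2.000 -23.000 -16.000
15.000 2.000 -3.000
15.000 2.000 -3.000
15.000 2.000 -3.000
18.000 6.000 -35.000
5.000 18.000 -40.000

step 0: Δleader=(-2.000, 3.000, -5.000°), engaged; cmd=(-3.000, 3.000, -7.000°) → follower=(23.000, 22.000, 15.000°)
step 1: Δleader=(-18.000, 20.000, 15.000°), disengaged; cmd=(0,0,0) → follower holds at (23.000, 22.000, 15.000°)
step 2: Δleader=(-2.000, -21.000, -34.000°), engaged; cmd=(-3.000, -21.000, -36.000°) → follower=(20.000, 1.000, -21.000°)
step 3: Δleader=(-17.000, -24.000, 7.000°), engaged; cmd=(-18.000, -24.000, 5.000°) → follower=(2.000, -23.000, -16.000°)
step 4: Δleader=(14.000, 25.000, 15.000°), engaged; cmd=(13.000, 25.000, 13.000°) → follower=(15.000, 2.000, -3.000°)
step 5: Δleader=(9.000, 2.000, -33.000°), disengaged; cmd=(0,0,0) → follower holds at (15.000, 2.000, -3.000°)
step 6: Δleader=(-5.000, -12.000, 40.000°), disengaged; cmd=(0,0,0) → follower holds at (15.000, 2.000, -3.000°)
step 7: Δleader=(4.000, 4.000, -30.000°), engaged; cmd=(3.000, 4.000, -32.000°) → follower=(18.000, 6.000, -35.000°)
step 8: Δleader=(-12.000, 12.000, -3.000°), engaged; cmd=(-13.000, 12.000, -5.000°) → follower=(5.000, 18.000, -40.000°)


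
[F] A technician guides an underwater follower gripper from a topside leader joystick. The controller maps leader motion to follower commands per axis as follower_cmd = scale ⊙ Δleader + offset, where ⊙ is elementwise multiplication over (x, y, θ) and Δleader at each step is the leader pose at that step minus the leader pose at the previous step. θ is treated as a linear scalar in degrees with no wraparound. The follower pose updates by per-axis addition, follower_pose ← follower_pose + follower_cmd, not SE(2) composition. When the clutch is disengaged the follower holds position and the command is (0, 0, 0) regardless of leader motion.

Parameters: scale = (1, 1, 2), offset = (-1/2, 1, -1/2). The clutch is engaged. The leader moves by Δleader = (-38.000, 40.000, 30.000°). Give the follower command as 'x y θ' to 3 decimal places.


axis x: 1·-38.000 + -1/2 = -38.500
axis y: 1·40.000 + 1 = 41.000
axis θ: 2·30.000 + -1/2 = 59.500

-38.500 41.000 59.500


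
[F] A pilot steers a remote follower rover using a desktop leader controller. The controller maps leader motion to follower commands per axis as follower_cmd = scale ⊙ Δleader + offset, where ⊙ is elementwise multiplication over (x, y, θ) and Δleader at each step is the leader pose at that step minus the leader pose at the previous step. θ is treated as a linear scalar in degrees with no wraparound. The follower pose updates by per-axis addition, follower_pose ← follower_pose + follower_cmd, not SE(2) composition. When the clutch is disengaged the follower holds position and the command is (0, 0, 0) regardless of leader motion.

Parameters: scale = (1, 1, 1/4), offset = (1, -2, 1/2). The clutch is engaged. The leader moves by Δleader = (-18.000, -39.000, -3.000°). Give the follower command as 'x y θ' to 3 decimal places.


-17.000 -41.000 -0.250

axis x: 1·-18.000 + 1 = -17.000
axis y: 1·-39.000 + -2 = -41.000
axis θ: 1/4·-3.000 + 1/2 = -0.250


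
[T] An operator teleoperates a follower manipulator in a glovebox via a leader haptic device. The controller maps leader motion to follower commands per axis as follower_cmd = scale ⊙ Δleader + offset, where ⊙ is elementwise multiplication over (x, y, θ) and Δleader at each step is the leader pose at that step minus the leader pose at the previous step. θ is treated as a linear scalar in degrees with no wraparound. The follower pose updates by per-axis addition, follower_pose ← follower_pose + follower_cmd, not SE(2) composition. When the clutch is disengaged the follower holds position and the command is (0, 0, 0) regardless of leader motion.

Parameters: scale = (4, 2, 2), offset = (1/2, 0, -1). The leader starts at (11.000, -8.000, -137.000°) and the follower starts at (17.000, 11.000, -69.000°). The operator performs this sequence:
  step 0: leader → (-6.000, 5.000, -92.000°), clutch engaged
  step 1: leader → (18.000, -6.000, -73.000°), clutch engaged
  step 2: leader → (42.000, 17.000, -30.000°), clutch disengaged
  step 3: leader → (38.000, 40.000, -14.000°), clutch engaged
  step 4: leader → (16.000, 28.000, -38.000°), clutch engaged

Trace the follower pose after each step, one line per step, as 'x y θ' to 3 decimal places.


-50.500 37.000 20.000
46.000 15.000 57.000
46.000 15.000 57.000
30.500 61.000 88.000
-57.000 37.000 39.000

step 0: Δleader=(-17.000, 13.000, 45.000°), engaged; cmd=(-67.500, 26.000, 89.000°) → follower=(-50.500, 37.000, 20.000°)
step 1: Δleader=(24.000, -11.000, 19.000°), engaged; cmd=(96.500, -22.000, 37.000°) → follower=(46.000, 15.000, 57.000°)
step 2: Δleader=(24.000, 23.000, 43.000°), disengaged; cmd=(0,0,0) → follower holds at (46.000, 15.000, 57.000°)
step 3: Δleader=(-4.000, 23.000, 16.000°), engaged; cmd=(-15.500, 46.000, 31.000°) → follower=(30.500, 61.000, 88.000°)
step 4: Δleader=(-22.000, -12.000, -24.000°), engaged; cmd=(-87.500, -24.000, -49.000°) → follower=(-57.000, 37.000, 39.000°)


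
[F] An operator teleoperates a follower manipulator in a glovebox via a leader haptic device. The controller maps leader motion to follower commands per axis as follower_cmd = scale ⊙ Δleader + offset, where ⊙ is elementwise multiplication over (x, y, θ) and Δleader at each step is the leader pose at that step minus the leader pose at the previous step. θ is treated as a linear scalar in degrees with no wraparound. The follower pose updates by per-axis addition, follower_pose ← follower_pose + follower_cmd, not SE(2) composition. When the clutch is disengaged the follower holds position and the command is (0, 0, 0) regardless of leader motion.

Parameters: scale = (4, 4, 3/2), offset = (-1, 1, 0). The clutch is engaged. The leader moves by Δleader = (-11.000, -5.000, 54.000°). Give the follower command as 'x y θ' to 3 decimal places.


-45.000 -19.000 81.000

axis x: 4·-11.000 + -1 = -45.000
axis y: 4·-5.000 + 1 = -19.000
axis θ: 3/2·54.000 + 0 = 81.000


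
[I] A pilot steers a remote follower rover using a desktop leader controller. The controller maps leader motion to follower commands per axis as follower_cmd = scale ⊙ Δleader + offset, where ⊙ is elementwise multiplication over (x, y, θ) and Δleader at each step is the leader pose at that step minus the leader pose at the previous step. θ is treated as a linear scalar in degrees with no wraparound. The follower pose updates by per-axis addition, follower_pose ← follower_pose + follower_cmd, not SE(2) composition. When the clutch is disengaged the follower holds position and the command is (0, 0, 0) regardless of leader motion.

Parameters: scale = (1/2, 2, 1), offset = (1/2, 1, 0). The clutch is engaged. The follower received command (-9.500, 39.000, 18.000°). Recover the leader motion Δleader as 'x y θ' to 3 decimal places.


axis x: (-9.500 − 1/2) / (1/2) = -20.000
axis y: (39.000 − 1) / (2) = 19.000
axis θ: (18.000 − 0) / (1) = 18.000

-20.000 19.000 18.000


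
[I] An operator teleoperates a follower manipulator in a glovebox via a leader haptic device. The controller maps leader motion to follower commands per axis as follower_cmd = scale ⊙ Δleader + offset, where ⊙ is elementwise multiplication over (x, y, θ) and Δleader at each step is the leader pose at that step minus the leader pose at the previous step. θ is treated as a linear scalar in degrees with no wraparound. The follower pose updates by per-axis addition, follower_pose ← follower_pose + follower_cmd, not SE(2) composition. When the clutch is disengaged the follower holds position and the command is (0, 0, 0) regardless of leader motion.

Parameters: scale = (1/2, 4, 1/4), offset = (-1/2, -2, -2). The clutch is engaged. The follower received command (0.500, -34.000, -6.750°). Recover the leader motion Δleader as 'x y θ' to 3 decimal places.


axis x: (0.500 − -1/2) / (1/2) = 2.000
axis y: (-34.000 − -2) / (4) = -8.000
axis θ: (-6.750 − -2) / (1/4) = -19.000

2.000 -8.000 -19.000


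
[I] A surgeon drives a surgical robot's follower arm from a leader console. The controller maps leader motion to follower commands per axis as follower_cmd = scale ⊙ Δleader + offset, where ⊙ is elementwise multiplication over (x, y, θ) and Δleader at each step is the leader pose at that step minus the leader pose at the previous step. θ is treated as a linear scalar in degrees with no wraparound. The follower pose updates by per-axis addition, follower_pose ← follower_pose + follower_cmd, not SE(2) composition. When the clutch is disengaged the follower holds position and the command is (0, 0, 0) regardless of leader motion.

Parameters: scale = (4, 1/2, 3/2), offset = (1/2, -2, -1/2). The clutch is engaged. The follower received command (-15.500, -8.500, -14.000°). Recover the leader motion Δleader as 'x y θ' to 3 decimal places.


-4.000 -13.000 -9.000

axis x: (-15.500 − 1/2) / (4) = -4.000
axis y: (-8.500 − -2) / (1/2) = -13.000
axis θ: (-14.000 − -1/2) / (3/2) = -9.000


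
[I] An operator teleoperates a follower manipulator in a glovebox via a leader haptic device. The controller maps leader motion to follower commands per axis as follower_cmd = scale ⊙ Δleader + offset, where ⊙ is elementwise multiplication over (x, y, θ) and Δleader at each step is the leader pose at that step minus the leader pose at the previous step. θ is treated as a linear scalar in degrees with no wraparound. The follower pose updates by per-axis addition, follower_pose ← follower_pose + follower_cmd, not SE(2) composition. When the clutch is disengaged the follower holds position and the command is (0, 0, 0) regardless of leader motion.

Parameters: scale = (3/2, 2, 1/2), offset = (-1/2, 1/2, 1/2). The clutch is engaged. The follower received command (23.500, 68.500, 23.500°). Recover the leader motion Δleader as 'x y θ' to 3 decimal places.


axis x: (23.500 − -1/2) / (3/2) = 16.000
axis y: (68.500 − 1/2) / (2) = 34.000
axis θ: (23.500 − 1/2) / (1/2) = 46.000

16.000 34.000 46.000


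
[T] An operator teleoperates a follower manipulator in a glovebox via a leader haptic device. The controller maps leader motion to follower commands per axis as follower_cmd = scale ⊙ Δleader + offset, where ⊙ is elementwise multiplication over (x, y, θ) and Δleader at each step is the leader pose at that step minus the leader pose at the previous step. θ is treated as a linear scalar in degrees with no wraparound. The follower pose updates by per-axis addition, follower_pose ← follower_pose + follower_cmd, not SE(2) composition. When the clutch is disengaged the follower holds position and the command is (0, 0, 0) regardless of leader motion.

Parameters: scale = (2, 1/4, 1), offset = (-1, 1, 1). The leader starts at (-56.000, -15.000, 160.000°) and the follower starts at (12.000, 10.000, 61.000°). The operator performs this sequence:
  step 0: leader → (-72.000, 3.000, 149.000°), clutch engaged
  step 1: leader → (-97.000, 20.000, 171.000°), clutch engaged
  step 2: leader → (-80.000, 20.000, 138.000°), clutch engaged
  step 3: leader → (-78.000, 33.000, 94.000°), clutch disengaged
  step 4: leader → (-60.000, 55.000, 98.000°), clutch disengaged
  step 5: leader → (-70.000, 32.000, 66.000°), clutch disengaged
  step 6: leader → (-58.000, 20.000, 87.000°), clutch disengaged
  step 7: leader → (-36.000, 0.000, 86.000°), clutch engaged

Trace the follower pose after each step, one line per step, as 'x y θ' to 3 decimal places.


step 0: Δleader=(-16.000, 18.000, -11.000°), engaged; cmd=(-33.000, 5.500, -10.000°) → follower=(-21.000, 15.500, 51.000°)
step 1: Δleader=(-25.000, 17.000, 22.000°), engaged; cmd=(-51.000, 5.250, 23.000°) → follower=(-72.000, 20.750, 74.000°)
step 2: Δleader=(17.000, 0.000, -33.000°), engaged; cmd=(33.000, 1.000, -32.000°) → follower=(-39.000, 21.750, 42.000°)
step 3: Δleader=(2.000, 13.000, -44.000°), disengaged; cmd=(0,0,0) → follower holds at (-39.000, 21.750, 42.000°)
step 4: Δleader=(18.000, 22.000, 4.000°), disengaged; cmd=(0,0,0) → follower holds at (-39.000, 21.750, 42.000°)
step 5: Δleader=(-10.000, -23.000, -32.000°), disengaged; cmd=(0,0,0) → follower holds at (-39.000, 21.750, 42.000°)
step 6: Δleader=(12.000, -12.000, 21.000°), disengaged; cmd=(0,0,0) → follower holds at (-39.000, 21.750, 42.000°)
step 7: Δleader=(22.000, -20.000, -1.000°), engaged; cmd=(43.000, -4.000, 0.000°) → follower=(4.000, 17.750, 42.000°)

-21.000 15.500 51.000
-72.000 20.750 74.000
-39.000 21.750 42.000
-39.000 21.750 42.000
-39.000 21.750 42.000
-39.000 21.750 42.000
-39.000 21.750 42.000
4.000 17.750 42.000
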